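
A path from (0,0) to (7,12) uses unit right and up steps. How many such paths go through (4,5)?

Paths (0,0)->(4,5): C(9,5) = 126.
Paths (4,5)->(7,12): C(10,7) = 120.
By multiplication principle: 126 x 120.

Final answer: 15120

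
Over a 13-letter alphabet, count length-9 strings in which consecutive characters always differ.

Let g(n) count such strings. g(1) = 13, and each valid string of length n-1 extends in 12 ways (any symbol but the last), so g(n) = 12 g(n-1).
Total: g(9) = 13 x 12^8.

Final answer: 13 x 12^{8} = 5589762048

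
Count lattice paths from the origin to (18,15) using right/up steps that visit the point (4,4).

Paths (0,0)->(4,4): C(8,4) = 70.
Paths (4,4)->(18,15): C(25,11) = 4457400.
By multiplication principle: 70 x 4457400.

Final answer: 312018000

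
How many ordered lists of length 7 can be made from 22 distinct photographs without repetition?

P(22,7) = 22!/(22-7)! = 22!/15!.

Final answer: P(22,7) = 859541760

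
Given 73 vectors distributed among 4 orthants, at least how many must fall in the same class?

By pigeonhole with 73 objects and 4 categories: ceiling(73/4).

Final answer: 19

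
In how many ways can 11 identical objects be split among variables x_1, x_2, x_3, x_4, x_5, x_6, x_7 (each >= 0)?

Stars and bars with 11 stars and 6 bars:
C(11+7-1, 7-1) = C(17,6).

Final answer: C(17,6) = 12376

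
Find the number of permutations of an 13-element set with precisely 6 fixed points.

Choose which 6 elements are fixed: C(13,6) = 1716.
Derange the remaining 7 using D(j) = (j-1)(D(j-1) + D(j-2)), D(0)=1, D(1)=0: D(2)=1, D(3)=2, D(4)=9, D(5)=44, D(6)=265, D(7)=1854.
Total: 1716 x 1854.

Final answer: C(13,6) D(7) = 3181464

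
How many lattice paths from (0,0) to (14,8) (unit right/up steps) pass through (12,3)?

Paths (0,0)->(12,3): C(15,3) = 455.
Paths (12,3)->(14,8): C(7,5) = 21.
By multiplication principle: 455 x 21.

Final answer: 9555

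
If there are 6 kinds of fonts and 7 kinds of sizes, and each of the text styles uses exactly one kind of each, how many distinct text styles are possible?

By the multiplication principle: 6 x 7.

Final answer: 42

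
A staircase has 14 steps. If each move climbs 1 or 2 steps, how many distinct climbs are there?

Let f(n) count the ways. The last step is size 1 or 2, so f(n) = f(n-1) + f(n-2) with f(1)=1, f(2)=2.
Computing successive values: f(1)=1, f(2)=2, f(3)=3, f(4)=5, f(5)=8, f(6)=13, f(7)=21, f(8)=34, f(9)=55, f(10)=89, f(11)=144, f(12)=233, f(13)=377, f(14)=610.

Final answer: 610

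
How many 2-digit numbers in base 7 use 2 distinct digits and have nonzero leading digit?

The leading digit has 6 choices (anything but zero); the next has 6 (anything but the first), then 5, and so on, one fewer each time.
Total: 6 x 6.

Final answer: 36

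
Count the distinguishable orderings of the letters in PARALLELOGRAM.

Letters (A:3, E:1, G:1, L:3, M:1, O:1, P:1, R:2). Total letters: 13.
Permutations = 13!/(3! x 3! x 2!).

Final answer: 86486400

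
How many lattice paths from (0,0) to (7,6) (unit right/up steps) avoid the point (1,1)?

Total paths to (7,6): C(13,6) = 1716.
Paths through (1,1): C(2,1) x C(11,5) = 924.
Avoiding (1,1): 1716 - 924.

Final answer: 792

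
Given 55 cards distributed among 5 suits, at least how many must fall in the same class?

By pigeonhole with 55 objects and 5 categories: ceiling(55/5).

Final answer: 11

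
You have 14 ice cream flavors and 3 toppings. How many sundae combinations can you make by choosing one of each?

By the multiplication principle: 14 x 3.

Final answer: 42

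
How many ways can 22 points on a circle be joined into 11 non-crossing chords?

The structures are counted by the Catalan number C_n. Here n = 22/2 = 11.
C_n = C(2n,n) - C(2n,n+1), so C_{11} = C(22,11) - C(22,12) = 705432 - 646646.

Final answer: C_{11} = 58786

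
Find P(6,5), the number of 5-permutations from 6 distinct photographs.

P(6,5) = 6!/(6-5)! = 6!/1!.

Final answer: P(6,5) = 720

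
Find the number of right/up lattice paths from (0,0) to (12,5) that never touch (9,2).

Total paths to (12,5): C(17,5) = 6188.
Paths through (9,2): C(11,2) x C(6,3) = 1100.
Avoiding (9,2): 6188 - 1100.

Final answer: 5088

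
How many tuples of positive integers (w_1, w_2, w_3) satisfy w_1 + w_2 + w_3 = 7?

Substitute w'_i = w_i - 1 (so w'_i >= 0). Then sum w'_i = 7 - 3 = 4.
Stars and bars: C(4+3-1, 3-1) = C(6,2).

Final answer: C(6,2) = 15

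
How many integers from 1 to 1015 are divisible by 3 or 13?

Multiples of 3: 338. Multiples of 13: 78. Of both (lcm=39): 26.
By inclusion-exclusion: 338 + 78 - 26.

Final answer: 390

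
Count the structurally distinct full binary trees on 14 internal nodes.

This is counted by the nth Catalan number C_n. Here n = 14.
Using C_0 = 1 and C_(k+1) = C_k x 2(2k+1)/(k+2), build up term by term: C_1=1, C_2=2, C_3=5, C_4=14, C_5=42, C_6=132, C_7=429, C_8=1430, C_9=4862, C_10=16796, C_11=58786, C_12=208012, C_13=742900, C_14=2674440.

Final answer: C_{14} = 2674440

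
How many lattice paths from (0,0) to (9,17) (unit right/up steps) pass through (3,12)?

Paths (0,0)->(3,12): C(15,12) = 455.
Paths (3,12)->(9,17): C(11,5) = 462.
By multiplication principle: 455 x 462.

Final answer: 210210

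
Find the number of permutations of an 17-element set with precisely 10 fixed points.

Choose which 10 elements are fixed: C(17,10) = 19448.
Derange the remaining 7 using D(j) = (j-1)(D(j-1) + D(j-2)), D(0)=1, D(1)=0: D(2)=1, D(3)=2, D(4)=9, D(5)=44, D(6)=265, D(7)=1854.
Total: 19448 x 1854.

Final answer: C(17,10) D(7) = 36056592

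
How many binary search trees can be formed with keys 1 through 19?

This is a standard Catalan-number count: the answer is C_n. Here n = 19.
C_n = (2n)!/(n!(n+1)!), so C_{19} = 38!/(19! x 20!) = C(38,19)/20 = 35345263800/20.

Final answer: C_{19} = 1767263190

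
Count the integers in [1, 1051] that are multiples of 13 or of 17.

Multiples of 13: 80. Multiples of 17: 61. Of both (lcm=221): 4.
By inclusion-exclusion: 80 + 61 - 4.

Final answer: 137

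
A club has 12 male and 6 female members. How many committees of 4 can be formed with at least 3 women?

Sum over valid woman counts:
C(6,3)C(12,1) = 240
C(6,4)C(12,0) = 15
Total: 240 + 15.

Final answer: 255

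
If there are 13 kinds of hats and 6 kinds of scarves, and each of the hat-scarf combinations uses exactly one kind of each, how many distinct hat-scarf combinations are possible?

By the multiplication principle: 13 x 6.

Final answer: 78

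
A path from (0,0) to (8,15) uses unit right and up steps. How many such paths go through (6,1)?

Paths (0,0)->(6,1): C(7,1) = 7.
Paths (6,1)->(8,15): C(16,14) = 120.
By multiplication principle: 7 x 120.

Final answer: 840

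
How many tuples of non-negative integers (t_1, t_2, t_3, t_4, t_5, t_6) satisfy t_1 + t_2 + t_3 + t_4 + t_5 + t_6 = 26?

Stars and bars with 26 stars and 5 bars:
C(26+6-1, 6-1) = C(31,5).

Final answer: C(31,5) = 169911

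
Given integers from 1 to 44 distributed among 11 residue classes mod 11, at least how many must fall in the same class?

By pigeonhole with 44 objects and 11 categories: ceiling(44/11).

Final answer: 4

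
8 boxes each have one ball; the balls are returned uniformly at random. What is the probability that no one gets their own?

Use the recurrence D(n) = (n-1)(D(n-1) + D(n-2)) with D(0)=1, D(1)=0.
Building up: D(2)=1, D(3)=2, D(4)=9, D(5)=44, D(6)=265, D(7)=1854, D(8)=14833.
Total arrangements: 8! = 40320.
Probability = D(8)/8! = 2119/5760.

Final answer: D(8)/8! = 14833/40320 = 0.367882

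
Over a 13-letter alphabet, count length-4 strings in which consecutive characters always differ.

First character: 13 choices. Each subsequent: 12 choices (must differ from the previous one).
Total: 13 x 12^3.

Final answer: 13 x 12^{3} = 22464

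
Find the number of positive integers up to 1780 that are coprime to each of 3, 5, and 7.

|div by 3|=593, |div by 5|=356, |div by 7|=254.
|div by 3&5|=118, |div by 3&7|=84, |div by 5&7|=50, |div by all|=16.
By inclusion-exclusion, divisible by at least one: 593+356+254-118-84-50+16 = 967.
Not divisible by any: 1780 - 967.

Final answer: 813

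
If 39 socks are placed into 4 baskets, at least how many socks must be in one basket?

By the pigeonhole principle: ceiling(39/4).

Final answer: 10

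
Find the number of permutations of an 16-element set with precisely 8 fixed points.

Choose which 8 elements are fixed: C(16,8) = 12870.
Derange the remaining 8 using D(j) = (j-1)(D(j-1) + D(j-2)), D(0)=1, D(1)=0: D(2)=1, D(3)=2, D(4)=9, D(5)=44, D(6)=265, D(7)=1854, D(8)=14833.
Total: 12870 x 14833.

Final answer: C(16,8) D(8) = 190900710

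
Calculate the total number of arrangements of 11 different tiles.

The number of ways to arrange 11 distinct objects is 11!.

Final answer: 11! = 39916800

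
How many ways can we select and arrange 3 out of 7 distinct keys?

P(7,3) = 7!/(7-3)! = 7!/4!.

Final answer: P(7,3) = 210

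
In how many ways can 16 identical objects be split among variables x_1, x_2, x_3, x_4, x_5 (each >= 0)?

Stars and bars with 16 stars and 4 bars:
C(16+5-1, 5-1) = C(20,4).

Final answer: C(20,4) = 4845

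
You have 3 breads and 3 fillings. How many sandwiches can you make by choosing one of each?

By the multiplication principle: 3 x 3.

Final answer: 9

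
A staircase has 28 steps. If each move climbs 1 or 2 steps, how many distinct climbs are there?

Condition on the final move: it is a 1-step (f(n-1) ways to get there) or a 2-step (f(n-2) ways), so f(n) = f(n-1) + f(n-2), with f(1)=1, f(2)=2.
Iterating the recurrence: f(1)=1, f(2)=2, f(3)=3, f(4)=5, f(5)=8, f(6)=13, f(7)=21, f(8)=34, f(9)=55, f(10)=89, f(11)=144, f(12)=233, f(13)=377, f(14)=610, f(15)=987, f(16)=1597, f(17)=2584, f(18)=4181, f(19)=6765, f(20)=10946, f(21)=17711, f(22)=28657, f(23)=46368, f(24)=75025, f(25)=121393, f(26)=196418, f(27)=317811, f(28)=514229.

Final answer: 514229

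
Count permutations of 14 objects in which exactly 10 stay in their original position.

Choose which 10 elements are fixed: C(14,10) = 1001.
Derange the remaining 4 using D(j) = (j-1)(D(j-1) + D(j-2)), D(0)=1, D(1)=0: D(2)=1, D(3)=2, D(4)=9.
Total: 1001 x 9.

Final answer: C(14,10) D(4) = 9009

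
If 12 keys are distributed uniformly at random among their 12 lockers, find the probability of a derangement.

Use the recurrence D(n) = (n-1)(D(n-1) + D(n-2)) with D(0)=1, D(1)=0.
Building up: D(2)=1, D(3)=2, D(4)=9, D(5)=44, D(6)=265, D(7)=1854, D(8)=14833, D(9)=133496, D(10)=1334961, D(11)=14684570, D(12)=176214841.
Total arrangements: 12! = 479001600.
Probability = D(12)/12! = 16019531/43545600.

Final answer: D(12)/12! = 176214841/479001600 = 0.367879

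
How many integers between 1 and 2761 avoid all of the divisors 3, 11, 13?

|div by 3|=920, |div by 11|=251, |div by 13|=212.
|div by 3&11|=83, |div by 3&13|=70, |div by 11&13|=19, |div by all|=6.
By inclusion-exclusion, divisible by at least one: 920+251+212-83-70-19+6 = 1217.
Not divisible by any: 2761 - 1217.

Final answer: 1544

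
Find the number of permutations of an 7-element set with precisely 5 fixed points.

Choose which 5 elements are fixed: C(7,5) = 21.
Derange the remaining 2 using D(j) = (j-1)(D(j-1) + D(j-2)), D(0)=1, D(1)=0: D(2)=1.
Total: 21 x 1.

Final answer: C(7,5) D(2) = 21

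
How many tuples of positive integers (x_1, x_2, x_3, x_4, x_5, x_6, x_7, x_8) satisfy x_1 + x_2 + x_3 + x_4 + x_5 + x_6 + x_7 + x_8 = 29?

Substitute x'_i = x_i - 1 (so x'_i >= 0). Then sum x'_i = 29 - 8 = 21.
Stars and bars: C(21+8-1, 8-1) = C(28,7).

Final answer: C(28,7) = 1184040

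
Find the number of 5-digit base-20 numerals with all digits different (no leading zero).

The leading digit has 19 choices (anything but zero); the next has 19 (anything but the first), then 18, and so on, one fewer each time.
Total: 19 x 19 x 18 x 17 x 16.

Final answer: 1767456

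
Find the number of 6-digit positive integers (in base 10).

First digit: 9 choices (1-9). Each of the remaining 5 digits: 10 choices.
Total: 9 x 10^5.

Final answer: 900000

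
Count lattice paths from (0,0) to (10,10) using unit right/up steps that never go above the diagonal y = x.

Total monotonic paths to (10,10): C(20,10) = 184756.
A path is bad iff it touches y = x + 1; reflecting its initial segment maps bad paths bijectively onto all paths to (9,11), of which there are C(20,11) = 167960.
Valid Dyck paths: 184756 - 167960.
(These counts are the Catalan numbers.)

Final answer: C_{10} = 16796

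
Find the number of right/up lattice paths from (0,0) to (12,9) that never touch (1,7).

Total paths to (12,9): C(21,9) = 293930.
Paths through (1,7): C(8,7) x C(13,2) = 624.
Avoiding (1,7): 293930 - 624.

Final answer: 293306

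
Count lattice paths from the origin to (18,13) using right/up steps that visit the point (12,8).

Paths (0,0)->(12,8): C(20,8) = 125970.
Paths (12,8)->(18,13): C(11,5) = 462.
By multiplication principle: 125970 x 462.

Final answer: 58198140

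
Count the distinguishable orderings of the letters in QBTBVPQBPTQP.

Letters (B:3, P:3, Q:3, T:2, V:1). Total letters: 12.
Permutations = 12!/(3! x 3! x 3! x 2!).

Final answer: 1108800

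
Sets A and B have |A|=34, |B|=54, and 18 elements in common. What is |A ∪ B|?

|A union B| = |A| + |B| - |A intersect B| = 34 + 54 - 18.

Final answer: 70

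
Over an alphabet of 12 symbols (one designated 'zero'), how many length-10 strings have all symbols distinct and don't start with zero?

First digit: 11 (nonzero). Second: 11 (not first). Third: 10, etc.
Total: 11 x 11 x 10 x 9 x 8 x 7 x 6 x 5 x 4 x 3.

Final answer: 219542400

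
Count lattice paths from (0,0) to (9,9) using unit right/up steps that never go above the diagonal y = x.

Total monotonic paths to (9,9): C(18,9) = 48620.
Paths that cross above y=x (reflection bijection): C(18,10) = 43758.
Valid Dyck paths: 48620 - 43758.
(This is the Catalan number C_{9}.)

Final answer: C_{9} = 4862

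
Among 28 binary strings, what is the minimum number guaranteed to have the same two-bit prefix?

There are 4 possible values for two-bit prefix. With 28 binary strings and 4 categories, by pigeonhole: ceiling(28/4).

Final answer: 7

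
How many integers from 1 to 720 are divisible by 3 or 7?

Multiples of 3: 240. Multiples of 7: 102. Of both (lcm=21): 34.
By inclusion-exclusion: 240 + 102 - 34.

Final answer: 308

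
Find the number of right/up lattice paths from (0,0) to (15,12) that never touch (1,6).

Total paths to (15,12): C(27,12) = 17383860.
Paths through (1,6): C(7,6) x C(20,6) = 271320.
Avoiding (1,6): 17383860 - 271320.

Final answer: 17112540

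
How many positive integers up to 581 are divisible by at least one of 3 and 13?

Multiples of 3: 193. Multiples of 13: 44. Of both (lcm=39): 14.
By inclusion-exclusion: 193 + 44 - 14.

Final answer: 223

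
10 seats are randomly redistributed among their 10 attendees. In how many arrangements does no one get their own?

Use the recurrence D(n) = (n-1)(D(n-1) + D(n-2)) with D(0)=1, D(1)=0.
D(2) = 1 x (0 + 1) = 1
D(3) = 2 x (1 + 0) = 2
D(4) = 3 x (2 + 1) = 9
D(5) = 4 x (9 + 2) = 44
D(6) = 5 x (44 + 9) = 265
D(7) = 6 x (265 + 44) = 1854
D(8) = 7 x (1854 + 265) = 14833
D(9) = 8 x (14833 + 1854) = 133496
D(10) = 9 x (D(9) + D(8)) = 9 x (133496 + 14833)

Final answer: D(10) = 1334961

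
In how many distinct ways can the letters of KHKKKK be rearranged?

Letters (H:1, K:5). Total letters: 6.
Permutations = 6!/(5!).

Final answer: 6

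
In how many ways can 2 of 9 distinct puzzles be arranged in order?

P(9,2) = 9!/(9-2)! = 9!/7!.

Final answer: P(9,2) = 72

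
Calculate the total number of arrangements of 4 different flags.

The number of ways to arrange 4 distinct objects is 4!.

Final answer: 4! = 24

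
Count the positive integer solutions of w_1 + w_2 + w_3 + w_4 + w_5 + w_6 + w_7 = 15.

Substitute w'_i = w_i - 1 (so w'_i >= 0). Then sum w'_i = 15 - 7 = 8.
Stars and bars: C(8+7-1, 7-1) = C(14,6).

Final answer: C(14,6) = 3003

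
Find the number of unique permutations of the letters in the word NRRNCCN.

Letters (C:2, N:3, R:2). Total letters: 7.
Permutations = 7!/(3! x 2! x 2!).

Final answer: 210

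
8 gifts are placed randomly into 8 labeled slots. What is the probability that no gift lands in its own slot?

D(n) = (n-1)(D(n-1) + D(n-2)), D(0)=1, D(1)=0.
Building up: D(2)=1, D(3)=2, D(4)=9, D(5)=44, D(6)=265, D(7)=1854, D(8)=14833.
Total arrangements: 8! = 40320.
Probability = D(8)/8! = 2119/5760.

Final answer: D(8)/8! = 14833/40320 = 0.367882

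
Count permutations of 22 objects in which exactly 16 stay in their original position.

Choose which 16 elements are fixed: C(22,16) = 74613.
Derange the remaining 6 using D(j) = (j-1)(D(j-1) + D(j-2)), D(0)=1, D(1)=0: D(2)=1, D(3)=2, D(4)=9, D(5)=44, D(6)=265.
Total: 74613 x 265.

Final answer: C(22,16) D(6) = 19772445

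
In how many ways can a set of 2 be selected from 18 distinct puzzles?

C(18,2) = 18!/(2! x (18-2)!).

Final answer: C(18,2) = 153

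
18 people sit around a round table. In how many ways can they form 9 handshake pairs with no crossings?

The structures are counted by the Catalan number C_n. Here n = 18/2 = 9.
C_n = (2n)!/(n!(n+1)!), so C_{9} = 18!/(9! x 10!) = C(18,9)/10 = 48620/10.

Final answer: C_{9} = 4862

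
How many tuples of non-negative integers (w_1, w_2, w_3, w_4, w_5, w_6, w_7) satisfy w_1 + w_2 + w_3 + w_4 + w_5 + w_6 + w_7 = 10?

Stars and bars with 10 stars and 6 bars:
C(10+7-1, 7-1) = C(16,6).

Final answer: C(16,6) = 8008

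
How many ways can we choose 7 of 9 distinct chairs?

C(9,7) = 9!/(7! x (9-7)!).

Final answer: C(9,7) = 36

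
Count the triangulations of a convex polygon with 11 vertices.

This is counted by the nth Catalan number C_n. Here n = 11 - 2 = 9.
C_n = (2n)!/(n!(n+1)!), so C_{9} = 18!/(9! x 10!) = C(18,9)/10 = 48620/10.

Final answer: C_{9} = 4862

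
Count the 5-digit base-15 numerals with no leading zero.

In base 15, the leading digit has 14 choices (1..14); each of the remaining 4 digits has 15 choices.
Total: 14 x 15^4.

Final answer: 708750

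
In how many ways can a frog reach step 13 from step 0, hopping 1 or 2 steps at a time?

Condition on the final move: it is a 1-step (f(n-1) ways to get there) or a 2-step (f(n-2) ways), so f(n) = f(n-1) + f(n-2), with f(1)=1, f(2)=2.
Computing successive values: f(1)=1, f(2)=2, f(3)=3, f(4)=5, f(5)=8, f(6)=13, f(7)=21, f(8)=34, f(9)=55, f(10)=89, f(11)=144, f(12)=233, f(13)=377.

Final answer: 377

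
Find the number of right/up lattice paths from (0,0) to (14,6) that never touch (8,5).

Total paths to (14,6): C(20,6) = 38760.
Paths through (8,5): C(13,5) x C(7,1) = 9009.
Avoiding (8,5): 38760 - 9009.

Final answer: 29751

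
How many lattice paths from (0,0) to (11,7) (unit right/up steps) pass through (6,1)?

Paths (0,0)->(6,1): C(7,1) = 7.
Paths (6,1)->(11,7): C(11,6) = 462.
By multiplication principle: 7 x 462.

Final answer: 3234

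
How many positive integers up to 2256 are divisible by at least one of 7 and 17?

Multiples of 7: 322. Multiples of 17: 132. Of both (lcm=119): 18.
By inclusion-exclusion: 322 + 132 - 18.

Final answer: 436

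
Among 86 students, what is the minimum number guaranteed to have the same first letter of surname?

There are 26 possible values for first letter of surname. With 86 students and 26 categories, by pigeonhole: ceiling(86/26).

Final answer: 4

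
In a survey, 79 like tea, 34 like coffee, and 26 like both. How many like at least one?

|A union B| = |A| + |B| - |A intersect B| = 79 + 34 - 26.

Final answer: 87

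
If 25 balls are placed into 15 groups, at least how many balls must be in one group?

By the pigeonhole principle: ceiling(25/15).

Final answer: 2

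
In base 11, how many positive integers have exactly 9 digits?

In base 11, the leading digit has 10 choices (1..10); each of the remaining 8 digits has 11 choices.
Total: 10 x 11^8.

Final answer: 2143588810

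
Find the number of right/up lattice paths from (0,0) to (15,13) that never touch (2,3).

Total paths to (15,13): C(28,13) = 37442160.
Paths through (2,3): C(5,3) x C(23,10) = 11440660.
Avoiding (2,3): 37442160 - 11440660.

Final answer: 26001500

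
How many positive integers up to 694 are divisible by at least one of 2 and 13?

Multiples of 2: 347. Multiples of 13: 53. Of both (lcm=26): 26.
By inclusion-exclusion: 347 + 53 - 26.

Final answer: 374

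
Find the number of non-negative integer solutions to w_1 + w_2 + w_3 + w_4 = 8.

Stars and bars with 8 stars and 3 bars:
C(8+4-1, 4-1) = C(11,3).

Final answer: C(11,3) = 165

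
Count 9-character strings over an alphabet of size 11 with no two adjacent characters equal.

First character: 11 choices. Each subsequent: 10 choices (must differ from the previous one).
Total: 11 x 10^8.

Final answer: 11 x 10^{8} = 1100000000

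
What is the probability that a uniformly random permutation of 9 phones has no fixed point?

Derangements satisfy D(n) = (n-1)(D(n-1) + D(n-2)), starting from D(0)=1, D(1)=0.
Building up: D(2)=1, D(3)=2, D(4)=9, D(5)=44, D(6)=265, D(7)=1854, D(8)=14833, D(9)=133496.
Total arrangements: 9! = 362880.
Probability = D(9)/9! = 16687/45360.

Final answer: D(9)/9! = 133496/362880 = 0.367879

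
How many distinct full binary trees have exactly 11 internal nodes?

The structures are counted by the Catalan number C_n. Here n = 11.
C_n = C(2n,n) - C(2n,n+1), so C_{11} = C(22,11) - C(22,12) = 705432 - 646646.

Final answer: C_{11} = 58786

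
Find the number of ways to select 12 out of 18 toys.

C(18,12) = 18!/(12! x 6!).

Final answer: \binom{18}{12} = 18564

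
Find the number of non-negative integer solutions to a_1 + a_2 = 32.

Stars and bars with 32 stars and 1 bars:
C(32+2-1, 2-1) = C(33,1).

Final answer: C(33,1) = 33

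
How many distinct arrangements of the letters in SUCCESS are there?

Letters (C:2, E:1, S:3, U:1). Total letters: 7.
Permutations = 7!/(3! x 2!).

Final answer: 420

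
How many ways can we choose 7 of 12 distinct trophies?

C(12,7) = 12!/(7! x 5!).

Final answer: \binom{12}{7} = 792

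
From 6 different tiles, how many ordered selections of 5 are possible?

P(6,5) = 6!/(6-5)! = 6!/1!.

Final answer: P(6,5) = 720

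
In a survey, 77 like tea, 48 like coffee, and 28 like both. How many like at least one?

|A union B| = |A| + |B| - |A intersect B| = 77 + 48 - 28.

Final answer: 97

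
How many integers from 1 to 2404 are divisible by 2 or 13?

Multiples of 2: 1202. Multiples of 13: 184. Of both (lcm=26): 92.
By inclusion-exclusion: 1202 + 184 - 92.

Final answer: 1294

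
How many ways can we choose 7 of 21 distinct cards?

C(21,7) = 21!/(7! x 14!).

Final answer: \binom{21}{7} = 116280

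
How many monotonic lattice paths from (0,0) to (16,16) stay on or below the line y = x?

Total monotonic paths to (16,16): C(32,16) = 601080390.
Paths that cross above y=x (reflection bijection): C(32,17) = 565722720.
Valid Dyck paths: 601080390 - 565722720.
(This is the Catalan number C_{16}.)

Final answer: C_{16} = 35357670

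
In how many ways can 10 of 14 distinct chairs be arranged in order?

P(14,10) = 14!/(14-10)! = 14!/4!.

Final answer: P(14,10) = 3632428800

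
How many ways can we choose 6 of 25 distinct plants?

C(25,6) = 25!/(6! x (25-6)!).

Final answer: C(25,6) = 177100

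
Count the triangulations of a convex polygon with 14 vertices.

The structures are counted by the Catalan number C_n. Here n = 14 - 2 = 12.
C_n = C(2n,n)/(n+1), so C_{12} = C(24,12)/13 = 2704156/13.

Final answer: C_{12} = 208012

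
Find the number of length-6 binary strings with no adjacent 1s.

Let a(n) count valid strings. If the last bit is 0 the prefix is any valid string of length n-1; if it is 1 the string must end in 01 with a valid prefix of length n-2. So a(n) = a(n-1) + a(n-2), a(1)=2, a(2)=3.
Computing successive values: a(1)=2, a(2)=3, a(3)=5, a(4)=8, a(5)=13, a(6)=21.

Final answer: 21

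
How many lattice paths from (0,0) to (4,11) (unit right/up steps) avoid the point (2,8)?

Total paths to (4,11): C(15,11) = 1365.
Paths through (2,8): C(10,8) x C(5,3) = 450.
Avoiding (2,8): 1365 - 450.

Final answer: 915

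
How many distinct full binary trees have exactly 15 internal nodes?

This is a standard Catalan-number count: the answer is C_n. Here n = 15.
Using C_0 = 1 and C_(k+1) = C_k x 2(2k+1)/(k+2), build up term by term: C_1=1, C_2=2, C_3=5, C_4=14, C_5=42, C_6=132, C_7=429, C_8=1430, C_9=4862, C_10=16796, C_11=58786, C_12=208012, C_13=742900, C_14=2674440, C_15=9694845.

Final answer: C_{15} = 9694845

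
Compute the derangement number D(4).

D(n) = (n-1)(D(n-1) + D(n-2)), D(0)=1, D(1)=0.
Building up: D(2)=1, D(3)=2.
D(4) = 3 x (D(3) + D(2)) = 3 x (2 + 1).

Final answer: D(4) = 9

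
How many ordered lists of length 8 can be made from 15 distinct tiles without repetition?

P(15,8) = 15!/(15-8)! = 15!/7!.

Final answer: P(15,8) = 259459200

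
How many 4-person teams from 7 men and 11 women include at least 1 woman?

Sum over valid woman counts:
C(11,1)C(7,3) = 385
C(11,2)C(7,2) = 1155
C(11,3)C(7,1) = 1155
C(11,4)C(7,0) = 330
Total: 385 + 1155 + 1155 + 330.

Final answer: 3025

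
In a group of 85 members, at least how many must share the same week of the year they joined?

There are 52 possible values for week of the year they joined. With 85 members and 52 categories, by pigeonhole: ceiling(85/52).

Final answer: 2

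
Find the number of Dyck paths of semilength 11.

Total monotonic paths to (11,11): C(22,11) = 705432.
Reflecting each bad path at its first crossing gives a bijection with paths to (10,12): C(22,12) = 646646.
Valid Dyck paths: 705432 - 646646.
(These counts are the Catalan numbers.)

Final answer: C_{11} = 58786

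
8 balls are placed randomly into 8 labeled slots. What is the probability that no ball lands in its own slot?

Derangements satisfy D(n) = (n-1)(D(n-1) + D(n-2)), starting from D(0)=1, D(1)=0.
Building up: D(2)=1, D(3)=2, D(4)=9, D(5)=44, D(6)=265, D(7)=1854, D(8)=14833.
Total arrangements: 8! = 40320.
Probability = D(8)/8! = 2119/5760.

Final answer: D(8)/8! = 14833/40320 = 0.367882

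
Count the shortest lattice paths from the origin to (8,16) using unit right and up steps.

Each path has 8 right steps and 16 up steps in some order (24 steps total).
Choose which 16 of the 24 steps are up: C(24,16).

Final answer: C(24,16) = 735471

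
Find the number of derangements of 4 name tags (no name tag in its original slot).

D(n) = (n-1)(D(n-1) + D(n-2)), D(0)=1, D(1)=0.
D(2) = 1 x (0 + 1) = 1
D(3) = 2 x (1 + 0) = 2
D(4) = 3 x (D(3) + D(2)) = 3 x (2 + 1)

Final answer: D(4) = 9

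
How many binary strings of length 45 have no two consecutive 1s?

Classify by the final bit: ...0 gives a(n-1) strings, ...01 gives a(n-2) strings. Thus a(n) = a(n-1) + a(n-2) with a(1)=2, a(2)=3.
Iterating the recurrence: a(1)=2, a(2)=3, a(3)=5, a(4)=8, a(5)=13, a(6)=21, a(7)=34, a(8)=55, a(9)=89, a(10)=144, a(11)=233, a(12)=377, a(13)=610, a(14)=987, a(15)=1597, a(16)=2584, a(17)=4181, a(18)=6765, a(19)=10946, a(20)=17711, a(21)=28657, a(22)=46368, a(23)=75025, a(24)=121393, a(25)=196418, a(26)=317811, a(27)=514229, a(28)=832040, a(29)=1346269, a(30)=2178309, a(31)=3524578, a(32)=5702887, a(33)=9227465, a(34)=14930352, a(35)=24157817, a(36)=39088169, a(37)=63245986, a(38)=102334155, a(39)=165580141, a(40)=267914296, a(41)=433494437, a(42)=701408733, a(43)=1134903170, a(44)=1836311903, a(45)=2971215073.

Final answer: 2971215073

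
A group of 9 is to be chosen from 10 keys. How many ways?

C(10,9) = 10!/(9! x 1!).

Final answer: \binom{10}{9} = 10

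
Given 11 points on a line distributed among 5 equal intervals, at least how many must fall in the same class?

By pigeonhole with 11 objects and 5 categories: ceiling(11/5).

Final answer: 3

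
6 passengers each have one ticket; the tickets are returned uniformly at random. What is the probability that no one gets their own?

Use the recurrence D(n) = (n-1)(D(n-1) + D(n-2)) with D(0)=1, D(1)=0.
Building up: D(2)=1, D(3)=2, D(4)=9, D(5)=44, D(6)=265.
Total arrangements: 6! = 720.
Probability = D(6)/6! = 53/144.

Final answer: D(6)/6! = 265/720 = 0.368056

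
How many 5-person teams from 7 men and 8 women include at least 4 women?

Sum over valid woman counts:
C(8,4)C(7,1) = 490
C(8,5)C(7,0) = 56
Total: 490 + 56.

Final answer: 546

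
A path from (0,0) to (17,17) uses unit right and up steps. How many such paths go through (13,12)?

Paths (0,0)->(13,12): C(25,12) = 5200300.
Paths (13,12)->(17,17): C(9,5) = 126.
By multiplication principle: 5200300 x 126.

Final answer: 655237800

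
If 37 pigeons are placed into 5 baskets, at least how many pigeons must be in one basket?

By the pigeonhole principle: ceiling(37/5).

Final answer: 8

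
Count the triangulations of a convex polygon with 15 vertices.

The structures are counted by the Catalan number C_n. Here n = 15 - 2 = 13.
C_n = C(2n,n) - C(2n,n+1), so C_{13} = C(26,13) - C(26,14) = 10400600 - 9657700.

Final answer: C_{13} = 742900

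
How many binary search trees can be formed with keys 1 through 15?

This is a standard Catalan-number count: the answer is C_n. Here n = 15.
Using C_0 = 1 and C_(k+1) = C_k x 2(2k+1)/(k+2), build up term by term: C_1=1, C_2=2, C_3=5, C_4=14, C_5=42, C_6=132, C_7=429, C_8=1430, C_9=4862, C_10=16796, C_11=58786, C_12=208012, C_13=742900, C_14=2674440, C_15=9694845.

Final answer: C_{15} = 9694845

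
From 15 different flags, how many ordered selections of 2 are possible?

P(15,2) = 15!/(15-2)! = 15!/13!.

Final answer: P(15,2) = 210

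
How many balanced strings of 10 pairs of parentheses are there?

This is a standard Catalan-number count: the answer is C_n. Here n = 10 (pairs).
C_n = C(2n,n) - C(2n,n+1), so C_{10} = C(20,10) - C(20,11) = 184756 - 167960.

Final answer: C_{10} = 16796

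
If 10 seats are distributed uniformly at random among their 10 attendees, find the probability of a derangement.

Use the recurrence D(n) = (n-1)(D(n-1) + D(n-2)) with D(0)=1, D(1)=0.
Building up: D(2)=1, D(3)=2, D(4)=9, D(5)=44, D(6)=265, D(7)=1854, D(8)=14833, D(9)=133496, D(10)=1334961.
Total arrangements: 10! = 3628800.
Probability = D(10)/10! = 16481/44800.

Final answer: D(10)/10! = 1334961/3628800 = 0.367879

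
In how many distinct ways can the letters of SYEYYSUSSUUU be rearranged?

Letters (E:1, S:4, U:4, Y:3). Total letters: 12.
Permutations = 12!/(4! x 4! x 3!).

Final answer: 138600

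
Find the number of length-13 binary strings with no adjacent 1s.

Let a(n) count valid strings. If the last bit is 0 the prefix is any valid string of length n-1; if it is 1 the string must end in 01 with a valid prefix of length n-2. So a(n) = a(n-1) + a(n-2), a(1)=2, a(2)=3.
Computing successive values: a(1)=2, a(2)=3, a(3)=5, a(4)=8, a(5)=13, a(6)=21, a(7)=34, a(8)=55, a(9)=89, a(10)=144, a(11)=233, a(12)=377, a(13)=610.

Final answer: 610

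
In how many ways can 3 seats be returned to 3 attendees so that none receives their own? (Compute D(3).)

D(n) = (n-1)(D(n-1) + D(n-2)), D(0)=1, D(1)=0.
D(2) = 1 x (0 + 1) = 1
D(3) = 2 x (D(2) + D(1)) = 2 x (1 + 0)

Final answer: D(3) = 2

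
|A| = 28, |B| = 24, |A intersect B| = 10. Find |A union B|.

|A union B| = |A| + |B| - |A intersect B| = 28 + 24 - 10.

Final answer: 42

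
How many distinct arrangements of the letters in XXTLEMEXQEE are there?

Letters (E:4, L:1, M:1, Q:1, T:1, X:3). Total letters: 11.
Permutations = 11!/(4! x 3!).

Final answer: 277200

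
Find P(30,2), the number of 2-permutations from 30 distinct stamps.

P(30,2) = 30!/(30-2)! = 30!/28!.

Final answer: P(30,2) = 870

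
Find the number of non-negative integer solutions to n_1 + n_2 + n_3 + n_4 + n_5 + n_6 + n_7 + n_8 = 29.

Stars and bars with 29 stars and 7 bars:
C(29+8-1, 8-1) = C(36,7).

Final answer: C(36,7) = 8347680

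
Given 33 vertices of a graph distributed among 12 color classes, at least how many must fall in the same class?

By pigeonhole with 33 objects and 12 categories: ceiling(33/12).

Final answer: 3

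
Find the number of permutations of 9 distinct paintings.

The number of ways to arrange 9 distinct objects is 9!.

Final answer: 9! = 362880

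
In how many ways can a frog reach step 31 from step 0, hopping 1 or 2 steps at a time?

Let f(n) be the number of climbs. Removing the last move (1 or 2 steps) gives f(n) = f(n-1) + f(n-2); base cases f(1)=1, f(2)=2.
Computing successive values: f(1)=1, f(2)=2, f(3)=3, f(4)=5, f(5)=8, f(6)=13, f(7)=21, f(8)=34, f(9)=55, f(10)=89, f(11)=144, f(12)=233, f(13)=377, f(14)=610, f(15)=987, f(16)=1597, f(17)=2584, f(18)=4181, f(19)=6765, f(20)=10946, f(21)=17711, f(22)=28657, f(23)=46368, f(24)=75025, f(25)=121393, f(26)=196418, f(27)=317811, f(28)=514229, f(29)=832040, f(30)=1346269, f(31)=2178309.

Final answer: 2178309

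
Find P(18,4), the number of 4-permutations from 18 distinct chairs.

P(18,4) = 18!/(18-4)! = 18!/14!.

Final answer: P(18,4) = 73440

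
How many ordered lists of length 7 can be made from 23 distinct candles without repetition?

P(23,7) = 23!/(23-7)! = 23!/16!.

Final answer: P(23,7) = 1235591280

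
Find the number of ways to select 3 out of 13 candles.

C(13,3) = 13!/(3! x (13-3)!).

Final answer: C(13,3) = 286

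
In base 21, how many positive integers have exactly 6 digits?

These are the integers in [21^5, 21^6), so the count is 21^6 - 21^5 = 20 x 21^5.

Final answer: 81682020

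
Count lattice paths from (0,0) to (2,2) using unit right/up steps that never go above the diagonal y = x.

Total monotonic paths to (2,2): C(4,2) = 6.
Reflecting each bad path at its first crossing gives a bijection with paths to (1,3): C(4,3) = 4.
Valid Dyck paths: 6 - 4.
(This is the Catalan number C_{2}.)

Final answer: C_{2} = 2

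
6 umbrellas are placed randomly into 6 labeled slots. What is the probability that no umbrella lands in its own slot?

Derangements satisfy D(n) = (n-1)(D(n-1) + D(n-2)), starting from D(0)=1, D(1)=0.
Building up: D(2)=1, D(3)=2, D(4)=9, D(5)=44, D(6)=265.
Total arrangements: 6! = 720.
Probability = D(6)/6! = 53/144.

Final answer: D(6)/6! = 265/720 = 0.368056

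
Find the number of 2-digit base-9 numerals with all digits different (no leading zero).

First digit: 8 (nonzero). Second: 8 (not first). Third: 7, etc.
Total: 8 x 8.

Final answer: 64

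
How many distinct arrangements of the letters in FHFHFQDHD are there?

Letters (D:2, F:3, H:3, Q:1). Total letters: 9.
Permutations = 9!/(3! x 3! x 2!).

Final answer: 5040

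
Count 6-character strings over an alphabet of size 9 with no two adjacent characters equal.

First character: 9 choices. Each subsequent: 8 choices (must differ from the previous one).
Total: 9 x 8^5.

Final answer: 9 x 8^{5} = 294912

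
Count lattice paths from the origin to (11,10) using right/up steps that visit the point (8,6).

Paths (0,0)->(8,6): C(14,6) = 3003.
Paths (8,6)->(11,10): C(7,4) = 35.
By multiplication principle: 3003 x 35.

Final answer: 105105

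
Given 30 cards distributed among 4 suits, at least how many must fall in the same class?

By pigeonhole with 30 objects and 4 categories: ceiling(30/4).

Final answer: 8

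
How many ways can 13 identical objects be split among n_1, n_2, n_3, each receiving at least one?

Substitute n'_i = n_i - 1 (so n'_i >= 0). Then sum n'_i = 13 - 3 = 10.
Stars and bars: C(10+3-1, 3-1) = C(12,2).

Final answer: C(12,2) = 66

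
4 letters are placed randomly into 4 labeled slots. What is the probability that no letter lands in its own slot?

D(n) = (n-1)(D(n-1) + D(n-2)), D(0)=1, D(1)=0.
Building up: D(2)=1, D(3)=2, D(4)=9.
Total arrangements: 4! = 24.
Probability = D(4)/4! = 3/8.

Final answer: D(4)/4! = 9/24 = 0.375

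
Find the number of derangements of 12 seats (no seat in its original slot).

D(n) = (n-1)(D(n-1) + D(n-2)), D(0)=1, D(1)=0.
D(2) = 1 x (0 + 1) = 1
D(3) = 2 x (1 + 0) = 2
D(4) = 3 x (2 + 1) = 9
D(5) = 4 x (9 + 2) = 44
D(6) = 5 x (44 + 9) = 265
D(7) = 6 x (265 + 44) = 1854
D(8) = 7 x (1854 + 265) = 14833
D(9) = 8 x (14833 + 1854) = 133496
D(10) = 9 x (133496 + 14833) = 1334961
D(11) = 10 x (1334961 + 133496) = 14684570
D(12) = 11 x (D(11) + D(10)) = 11 x (14684570 + 1334961)

Final answer: D(12) = 176214841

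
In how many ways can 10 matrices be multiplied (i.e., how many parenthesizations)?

This is counted by the nth Catalan number C_n. Here n = 10 - 1 = 9.
C_n = C(2n,n)/(n+1), so C_{9} = C(18,9)/10 = 48620/10.

Final answer: C_{9} = 4862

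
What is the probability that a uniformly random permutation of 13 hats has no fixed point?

D(n) = (n-1)(D(n-1) + D(n-2)), D(0)=1, D(1)=0.
Building up: D(2)=1, D(3)=2, D(4)=9, D(5)=44, D(6)=265, D(7)=1854, D(8)=14833, D(9)=133496, D(10)=1334961, D(11)=14684570, D(12)=176214841, D(13)=2290792932.
Total arrangements: 13! = 6227020800.
Probability = D(13)/13! = 63633137/172972800.

Final answer: D(13)/13! = 2290792932/6227020800 = 0.367879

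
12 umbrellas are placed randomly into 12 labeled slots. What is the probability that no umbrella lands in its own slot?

Derangements satisfy D(n) = (n-1)(D(n-1) + D(n-2)), starting from D(0)=1, D(1)=0.
Building up: D(2)=1, D(3)=2, D(4)=9, D(5)=44, D(6)=265, D(7)=1854, D(8)=14833, D(9)=133496, D(10)=1334961, D(11)=14684570, D(12)=176214841.
Total arrangements: 12! = 479001600.
Probability = D(12)/12! = 16019531/43545600.

Final answer: D(12)/12! = 176214841/479001600 = 0.367879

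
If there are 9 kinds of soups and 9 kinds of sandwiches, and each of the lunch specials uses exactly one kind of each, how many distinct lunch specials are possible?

By the multiplication principle: 9 x 9.

Final answer: 81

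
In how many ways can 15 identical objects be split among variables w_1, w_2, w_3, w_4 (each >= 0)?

Stars and bars with 15 stars and 3 bars:
C(15+4-1, 4-1) = C(18,3).

Final answer: C(18,3) = 816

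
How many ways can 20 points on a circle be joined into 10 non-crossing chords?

The structures are counted by the Catalan number C_n. Here n = 20/2 = 10.
C_n = (2n)!/(n!(n+1)!), so C_{10} = 20!/(10! x 11!) = C(20,10)/11 = 184756/11.

Final answer: C_{10} = 16796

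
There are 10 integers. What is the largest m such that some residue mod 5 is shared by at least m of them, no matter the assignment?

There are 5 possible values for residue mod 5. With 10 integers and 5 categories, by pigeonhole: ceiling(10/5).

Final answer: 2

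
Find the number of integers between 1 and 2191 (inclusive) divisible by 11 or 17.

Multiples of 11: 199. Multiples of 17: 128. Of both (lcm=187): 11.
By inclusion-exclusion: 199 + 128 - 11.

Final answer: 316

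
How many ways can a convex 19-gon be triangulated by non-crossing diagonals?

This is a standard Catalan-number count: the answer is C_n. Here n = 19 - 2 = 17.
C_n = C(2n,n) - C(2n,n+1), so C_{17} = C(34,17) - C(34,18) = 2333606220 - 2203961430.

Final answer: C_{17} = 129644790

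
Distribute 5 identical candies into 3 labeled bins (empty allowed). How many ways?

Stars and bars: C(n+k-1, k-1) = C(7,2).

Final answer: C(7,2) = 21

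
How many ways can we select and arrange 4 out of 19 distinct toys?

P(19,4) = 19!/(19-4)! = 19!/15!.

Final answer: P(19,4) = 93024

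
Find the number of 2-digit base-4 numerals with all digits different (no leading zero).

The leading digit has 3 choices (anything but zero); the next has 3 (anything but the first), then 2, and so on, one fewer each time.
Total: 3 x 3.

Final answer: 9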